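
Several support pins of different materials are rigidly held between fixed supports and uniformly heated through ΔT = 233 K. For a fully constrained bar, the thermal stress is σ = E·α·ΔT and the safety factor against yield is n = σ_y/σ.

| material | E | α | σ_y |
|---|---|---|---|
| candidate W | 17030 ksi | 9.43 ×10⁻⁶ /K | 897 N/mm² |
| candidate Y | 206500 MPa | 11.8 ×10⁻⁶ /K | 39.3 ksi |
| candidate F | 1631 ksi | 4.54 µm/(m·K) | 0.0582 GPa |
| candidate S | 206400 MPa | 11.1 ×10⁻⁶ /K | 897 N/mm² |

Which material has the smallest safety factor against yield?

candidate Y

Per material, after unit conversion:
  candidate W: E = 117.4, α = 9.43, σ_y = 897.0 → σ = 258 MPa, n = 3.48
  candidate Y: E = 206.5, α = 11.8, σ_y = 271.0 → σ = 568 MPa, n = 0.477
  candidate F: E = 11.25, α = 4.54, σ_y = 58.20 → σ = 11.9 MPa, n = 4.89
  candidate S: E = 206.4, α = 11.1, σ_y = 897.0 → σ = 534 MPa, n = 1.68
Candidate Y has the lowest safety factor, n = 0.477.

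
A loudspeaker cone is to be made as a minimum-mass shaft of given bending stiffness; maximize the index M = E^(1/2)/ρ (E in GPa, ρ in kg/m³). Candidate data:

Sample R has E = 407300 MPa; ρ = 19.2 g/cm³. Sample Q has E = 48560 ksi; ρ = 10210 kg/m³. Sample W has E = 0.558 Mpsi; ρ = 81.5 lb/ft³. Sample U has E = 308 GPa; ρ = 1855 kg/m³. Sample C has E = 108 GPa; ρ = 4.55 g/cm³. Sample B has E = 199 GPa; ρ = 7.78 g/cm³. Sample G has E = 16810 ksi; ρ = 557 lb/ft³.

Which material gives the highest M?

Putting every candidate on a common basis:
  sample R: E = 407.3 GPa, ρ = 19200 kg/m³
  sample Q: E = 334.8 GPa, ρ = 10210 kg/m³
  sample W: E = 3.847 GPa, ρ = 1306 kg/m³
  sample U: E = 308.0 GPa, ρ = 1855 kg/m³
  sample C: E = 108.0 GPa, ρ = 4550 kg/m³
  sample B: E = 199.0 GPa, ρ = 7780 kg/m³
  sample G: E = 115.9 GPa, ρ = 8922 kg/m³
  sample U: M = 9.46×10⁻³
  sample C: M = 2.28×10⁻³
  sample B: M = 1.81×10⁻³
  sample Q: M = 1.79×10⁻³
  sample W: M = 1.50×10⁻³
  sample G: M = 1.21×10⁻³
  sample R: M = 1.05×10⁻³
The maximum is for sample U.

sample U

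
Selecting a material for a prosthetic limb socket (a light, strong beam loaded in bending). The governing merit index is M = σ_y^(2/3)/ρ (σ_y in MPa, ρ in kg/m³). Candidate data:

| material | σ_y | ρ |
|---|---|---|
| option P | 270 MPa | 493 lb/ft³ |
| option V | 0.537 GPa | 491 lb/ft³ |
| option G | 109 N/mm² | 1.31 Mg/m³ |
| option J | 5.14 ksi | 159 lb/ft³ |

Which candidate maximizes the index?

option G

Normalizing units and computing the index:
  option P: σ_y = 270.0 MPa, ρ = 7897 kg/m³
  option V: σ_y = 537.0 MPa, ρ = 7865 kg/m³
  option G: σ_y = 109.0 MPa, ρ = 1310 kg/m³
  option J: σ_y = 35.44 MPa, ρ = 2547 kg/m³
  option G: M = 17.4×10⁻³
  option V: M = 8.40×10⁻³
  option P: M = 5.29×10⁻³
  option J: M = 4.24×10⁻³
Option G has the largest M.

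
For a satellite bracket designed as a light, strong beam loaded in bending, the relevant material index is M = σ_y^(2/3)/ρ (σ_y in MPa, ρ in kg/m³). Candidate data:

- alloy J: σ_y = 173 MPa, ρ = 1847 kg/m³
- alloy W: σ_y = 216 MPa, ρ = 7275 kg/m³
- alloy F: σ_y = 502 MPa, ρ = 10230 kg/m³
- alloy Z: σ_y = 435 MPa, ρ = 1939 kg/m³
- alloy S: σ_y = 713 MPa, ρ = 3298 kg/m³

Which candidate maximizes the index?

Per-candidate index values:
  alloy Z: M = 29.6×10⁻³
  alloy S: M = 24.2×10⁻³
  alloy J: M = 16.8×10⁻³
  alloy F: M = 6.17×10⁻³
  alloy W: M = 4.95×10⁻³
Alloy Z has the largest M.

alloy Z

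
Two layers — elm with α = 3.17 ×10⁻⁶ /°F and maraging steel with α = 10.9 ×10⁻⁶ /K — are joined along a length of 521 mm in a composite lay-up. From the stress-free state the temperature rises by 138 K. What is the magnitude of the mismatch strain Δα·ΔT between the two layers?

7.17×10⁻⁴

elm: α = 3.17×10⁻⁶/°F × 9/5 = 5.71×10⁻⁶/K.
Δα = |5.71 − 10.9|×10⁻⁶/K = 5.19×10⁻⁶/K.
Mismatch strain = Δα·ΔT = 5.19×10⁻⁶ × 138.0 = 7.17×10⁻⁴.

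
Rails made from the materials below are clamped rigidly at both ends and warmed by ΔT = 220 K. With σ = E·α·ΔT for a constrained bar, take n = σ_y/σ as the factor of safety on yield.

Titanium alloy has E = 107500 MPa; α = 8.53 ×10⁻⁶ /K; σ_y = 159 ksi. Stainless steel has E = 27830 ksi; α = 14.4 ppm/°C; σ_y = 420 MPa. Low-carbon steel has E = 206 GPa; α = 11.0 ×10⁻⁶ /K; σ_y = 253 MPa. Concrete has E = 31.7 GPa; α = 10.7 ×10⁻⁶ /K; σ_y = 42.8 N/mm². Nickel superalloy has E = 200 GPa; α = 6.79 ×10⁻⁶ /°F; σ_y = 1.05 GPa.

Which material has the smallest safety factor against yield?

low-carbon steel

Converting E to GPa, α to ×10⁻⁶/K, σ_y to MPa, then σ and n for each:
  titanium alloy: E = 107.5, α = 8.53, σ_y = 1096 → σ = 202 MPa, n = 5.43
  stainless steel: E = 191.9, α = 14.4, σ_y = 420.0 → σ = 608 MPa, n = 0.691
  low-carbon steel: E = 206.0, α = 11.0, σ_y = 253.0 → σ = 499 MPa, n = 0.508
  concrete: E = 31.70, α = 10.7, σ_y = 42.80 → σ = 74.6 MPa, n = 0.574
  nickel superalloy: E = 200.0, α = 12.2, σ_y = 1050 → σ = 538 MPa, n = 1.95
The minimum is low-carbon steel at n = 0.508.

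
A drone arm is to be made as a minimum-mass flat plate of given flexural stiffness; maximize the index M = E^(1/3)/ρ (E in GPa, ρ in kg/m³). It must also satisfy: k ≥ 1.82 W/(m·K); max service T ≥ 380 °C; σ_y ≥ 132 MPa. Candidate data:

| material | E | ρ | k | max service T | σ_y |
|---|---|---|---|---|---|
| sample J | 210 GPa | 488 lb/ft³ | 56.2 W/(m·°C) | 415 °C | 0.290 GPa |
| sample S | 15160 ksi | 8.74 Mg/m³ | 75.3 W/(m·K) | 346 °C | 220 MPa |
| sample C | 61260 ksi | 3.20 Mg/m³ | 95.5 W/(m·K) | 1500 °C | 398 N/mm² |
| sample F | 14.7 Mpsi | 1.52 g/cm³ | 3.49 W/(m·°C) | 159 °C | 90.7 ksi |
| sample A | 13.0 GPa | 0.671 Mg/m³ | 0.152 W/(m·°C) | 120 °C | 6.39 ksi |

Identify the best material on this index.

sample C

Screen on constraints: k ≥ 1.82 W/(m·K); max service T ≥ 380 °C; σ_y ≥ 132 MPa. Survivors: sample J, sample C.
Putting every candidate on a common basis:
  sample J: E = 210.0 GPa, ρ = 7817 kg/m³
  sample C: E = 422.4 GPa, ρ = 3200 kg/m³
  sample C: M = 2.34×10⁻³
  sample J: M = 0.760×10⁻³
The maximum is for sample C.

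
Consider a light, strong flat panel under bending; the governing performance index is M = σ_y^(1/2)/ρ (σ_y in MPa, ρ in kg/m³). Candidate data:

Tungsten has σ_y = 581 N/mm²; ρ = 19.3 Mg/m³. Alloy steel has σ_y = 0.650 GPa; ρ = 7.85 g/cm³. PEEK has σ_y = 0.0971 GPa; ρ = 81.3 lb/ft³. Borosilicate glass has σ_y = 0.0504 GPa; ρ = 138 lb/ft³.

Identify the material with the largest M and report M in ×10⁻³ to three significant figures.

Convert each candidate to consistent units, then evaluate M:
  tungsten: σ_y = 581.0 MPa, ρ = 19300 kg/m³
  alloy steel: σ_y = 650.0 MPa, ρ = 7850 kg/m³
  PEEK: σ_y = 97.10 MPa, ρ = 1302 kg/m³
  borosilicate glass: σ_y = 50.40 MPa, ρ = 2211 kg/m³
  PEEK: M = 7.57×10⁻³
  alloy steel: M = 3.25×10⁻³
  borosilicate glass: M = 3.21×10⁻³
  tungsten: M = 1.25×10⁻³
Highest index: PEEK.

PEEK, M = 7.57×10⁻³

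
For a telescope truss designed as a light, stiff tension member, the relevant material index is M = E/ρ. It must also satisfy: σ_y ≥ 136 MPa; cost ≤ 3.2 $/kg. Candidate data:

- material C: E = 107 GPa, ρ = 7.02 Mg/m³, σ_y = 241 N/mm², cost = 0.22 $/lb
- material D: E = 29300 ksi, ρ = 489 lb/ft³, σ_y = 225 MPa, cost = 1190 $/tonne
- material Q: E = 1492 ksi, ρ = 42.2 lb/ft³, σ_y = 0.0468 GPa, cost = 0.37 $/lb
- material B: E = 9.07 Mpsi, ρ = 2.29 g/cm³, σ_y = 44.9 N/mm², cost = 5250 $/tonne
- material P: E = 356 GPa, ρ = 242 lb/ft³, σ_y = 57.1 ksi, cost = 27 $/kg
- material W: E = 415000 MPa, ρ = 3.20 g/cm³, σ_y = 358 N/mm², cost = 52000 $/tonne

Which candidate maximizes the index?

material D

Screen on constraints: σ_y ≥ 136 MPa; cost ≤ 3.2 $/kg. Survivors: material C, material D.
Normalizing units and computing the index:
  material C: E = 107.0 GPa, ρ = 7020 kg/m³
  material D: E = 202.0 GPa, ρ = 7833 kg/m³
  material D: M = 25.8 MN·m/kg
  material C: M = 15.2 MN·m/kg
Highest index: material D.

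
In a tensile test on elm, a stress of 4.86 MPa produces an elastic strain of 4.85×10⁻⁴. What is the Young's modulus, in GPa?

10.0 GPa

E = σ/ε = 4.86 MPa / 4.85×10⁻⁴ = 10020 MPa = 10.0 GPa.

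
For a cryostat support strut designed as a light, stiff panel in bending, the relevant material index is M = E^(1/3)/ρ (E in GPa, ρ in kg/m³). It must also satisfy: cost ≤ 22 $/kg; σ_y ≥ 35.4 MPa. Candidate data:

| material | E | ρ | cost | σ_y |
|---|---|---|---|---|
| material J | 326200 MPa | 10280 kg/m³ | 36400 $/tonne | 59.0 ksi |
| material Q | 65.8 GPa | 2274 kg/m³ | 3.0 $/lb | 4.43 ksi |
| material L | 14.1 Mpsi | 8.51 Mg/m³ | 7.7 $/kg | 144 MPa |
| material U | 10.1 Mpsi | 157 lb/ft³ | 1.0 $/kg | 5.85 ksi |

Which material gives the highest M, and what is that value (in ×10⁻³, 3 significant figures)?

material U, M = 1.64×10⁻³

Screen on constraints: cost ≤ 22 $/kg; σ_y ≥ 35.4 MPa. Survivors: material L, material U.
In SI units:
  material L: E = 97.22 GPa, ρ = 8510 kg/m³
  material U: E = 69.64 GPa, ρ = 2515 kg/m³
  material U: M = 1.64×10⁻³
  material L: M = 0.540×10⁻³
The maximum is for material U.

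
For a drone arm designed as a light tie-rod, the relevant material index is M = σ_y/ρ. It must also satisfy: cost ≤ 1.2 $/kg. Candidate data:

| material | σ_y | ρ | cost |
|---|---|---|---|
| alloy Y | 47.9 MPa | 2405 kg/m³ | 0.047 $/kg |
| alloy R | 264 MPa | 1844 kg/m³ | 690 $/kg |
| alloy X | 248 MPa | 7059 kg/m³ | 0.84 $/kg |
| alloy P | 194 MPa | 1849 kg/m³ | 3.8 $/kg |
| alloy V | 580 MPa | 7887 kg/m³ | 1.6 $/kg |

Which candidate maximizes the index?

alloy X

Screen on constraints: cost ≤ 1.2 $/kg. Survivors: alloy Y, alloy X.
Per-candidate index values:
  alloy X: M = 35.1 kN·m/kg
  alloy Y: M = 19.9 kN·m/kg
Alloy X ranks first.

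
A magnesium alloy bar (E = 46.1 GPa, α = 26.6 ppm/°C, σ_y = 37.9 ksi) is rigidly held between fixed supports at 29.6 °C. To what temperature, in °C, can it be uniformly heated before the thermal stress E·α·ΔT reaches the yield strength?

σ_y = 37.9 ksi = 261.3 MPa.
E·α·ΔT = 261.3 MPa ⇒ ΔT = 261.3 / (46.10×10³ × 26.6×10⁻⁶) = 213.1 K.
T = 29.6 + 213.1 = 242.7 °C.

243 °C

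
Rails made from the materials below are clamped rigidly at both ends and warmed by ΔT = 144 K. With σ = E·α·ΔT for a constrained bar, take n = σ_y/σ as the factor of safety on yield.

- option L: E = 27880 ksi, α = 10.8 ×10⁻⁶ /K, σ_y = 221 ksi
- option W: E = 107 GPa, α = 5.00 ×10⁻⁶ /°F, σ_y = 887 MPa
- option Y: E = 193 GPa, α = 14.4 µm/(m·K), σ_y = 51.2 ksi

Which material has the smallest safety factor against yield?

option Y

Converting E to GPa, α to ×10⁻⁶/K, σ_y to MPa, then σ and n for each:
  option L: E = 192.2, α = 10.8, σ_y = 1524 → σ = 299 MPa, n = 5.10
  option W: E = 107.0, α = 9.00, σ_y = 887.0 → σ = 139 MPa, n = 6.40
  option Y: E = 193.0, α = 14.4, σ_y = 353.0 → σ = 400 MPa, n = 0.882
The minimum is option Y at n = 0.882.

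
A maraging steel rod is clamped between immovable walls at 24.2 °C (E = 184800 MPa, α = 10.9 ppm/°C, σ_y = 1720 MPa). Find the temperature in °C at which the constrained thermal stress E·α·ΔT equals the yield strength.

E = 184800 MPa = 184.8 GPa.
E·α·ΔT = 1720 MPa ⇒ ΔT = 1720 / (184.8×10³ × 10.9×10⁻⁶) = 853.9 K.
T = 24.2 + 853.9 = 878.1 °C.

878 °C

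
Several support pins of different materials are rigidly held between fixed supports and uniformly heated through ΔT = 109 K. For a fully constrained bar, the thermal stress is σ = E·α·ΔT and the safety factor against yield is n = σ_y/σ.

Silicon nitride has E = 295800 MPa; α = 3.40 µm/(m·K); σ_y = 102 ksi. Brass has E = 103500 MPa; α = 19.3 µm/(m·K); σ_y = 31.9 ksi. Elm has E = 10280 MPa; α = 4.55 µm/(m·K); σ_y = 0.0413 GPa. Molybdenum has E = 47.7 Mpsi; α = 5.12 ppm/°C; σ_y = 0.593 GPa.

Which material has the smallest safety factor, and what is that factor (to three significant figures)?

With everything in SI (GPa, ×10⁻⁶/K, MPa):
  silicon nitride: E = 295.8, α = 3.40, σ_y = 703.3 → σ = 110 MPa, n = 6.42
  brass: E = 103.5, α = 19.3, σ_y = 219.9 → σ = 218 MPa, n = 1.01
  elm: E = 10.28, α = 4.55, σ_y = 41.30 → σ = 5.10 MPa, n = 8.10
  molybdenum: E = 328.9, α = 5.12, σ_y = 593.0 → σ = 184 MPa, n = 3.23
Brass has the lowest safety factor, n = 1.01.

brass, n = 1.01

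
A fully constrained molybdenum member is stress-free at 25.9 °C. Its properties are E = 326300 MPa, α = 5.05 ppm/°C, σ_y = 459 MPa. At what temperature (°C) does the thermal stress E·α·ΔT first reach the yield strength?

304 °C

E = 326300 MPa = 326.3 GPa.
E·α·ΔT = 459.0 MPa ⇒ ΔT = 459.0 / (326.3×10³ × 5.05×10⁻⁶) = 278.6 K.
T = 25.9 + 278.6 = 304.5 °C.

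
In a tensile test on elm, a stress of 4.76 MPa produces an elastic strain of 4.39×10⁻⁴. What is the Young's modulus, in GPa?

E = σ/ε = 4.76 MPa / 4.39×10⁻⁴ = 10840 MPa = 10.8 GPa.

10.8 GPa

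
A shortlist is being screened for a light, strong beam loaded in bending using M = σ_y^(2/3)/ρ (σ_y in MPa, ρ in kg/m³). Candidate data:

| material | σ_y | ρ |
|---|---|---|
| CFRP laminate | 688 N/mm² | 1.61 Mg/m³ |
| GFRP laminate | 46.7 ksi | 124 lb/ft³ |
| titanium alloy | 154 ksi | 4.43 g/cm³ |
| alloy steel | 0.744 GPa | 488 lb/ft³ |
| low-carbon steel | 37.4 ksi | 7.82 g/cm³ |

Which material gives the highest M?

CFRP laminate

Normalizing units and computing the index:
  CFRP laminate: σ_y = 688.0 MPa, ρ = 1610 kg/m³
  GFRP laminate: σ_y = 322.0 MPa, ρ = 1986 kg/m³
  titanium alloy: σ_y = 1062 MPa, ρ = 4430 kg/m³
  alloy steel: σ_y = 744.0 MPa, ρ = 7817 kg/m³
  low-carbon steel: σ_y = 257.9 MPa, ρ = 7820 kg/m³
  CFRP laminate: M = 48.4×10⁻³
  GFRP laminate: M = 23.7×10⁻³
  titanium alloy: M = 23.5×10⁻³
  alloy steel: M = 10.5×10⁻³
  low-carbon steel: M = 5.18×10⁻³
Highest index: CFRP laminate.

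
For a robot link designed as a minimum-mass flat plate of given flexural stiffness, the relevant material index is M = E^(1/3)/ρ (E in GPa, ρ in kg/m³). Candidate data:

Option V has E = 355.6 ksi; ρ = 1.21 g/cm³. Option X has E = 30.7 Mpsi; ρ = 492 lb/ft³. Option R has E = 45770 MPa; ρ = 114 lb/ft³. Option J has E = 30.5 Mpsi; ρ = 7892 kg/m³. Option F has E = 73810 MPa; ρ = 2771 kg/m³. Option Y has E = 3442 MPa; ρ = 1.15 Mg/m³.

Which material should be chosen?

Putting every candidate on a common basis:
  option V: E = 2.452 GPa, ρ = 1210 kg/m³
  option X: E = 211.7 GPa, ρ = 7881 kg/m³
  option R: E = 45.77 GPa, ρ = 1826 kg/m³
  option J: E = 210.3 GPa, ρ = 7892 kg/m³
  option F: E = 73.81 GPa, ρ = 2771 kg/m³
  option Y: E = 3.442 GPa, ρ = 1150 kg/m³
  option R: M = 1.96×10⁻³
  option F: M = 1.51×10⁻³
  option Y: M = 1.31×10⁻³
  option V: M = 1.11×10⁻³
  option X: M = 0.756×10⁻³
  option J: M = 0.754×10⁻³
Highest index: option R.

option R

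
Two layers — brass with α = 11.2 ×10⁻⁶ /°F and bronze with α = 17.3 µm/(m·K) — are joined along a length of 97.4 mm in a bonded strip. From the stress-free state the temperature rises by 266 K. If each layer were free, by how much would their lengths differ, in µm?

brass: α = 11.2×10⁻⁶/°F × 9/5 = 20.2×10⁻⁶/K.
Δα = |20.2 − 17.3|×10⁻⁶/K = 2.86×10⁻⁶/K.
ΔL_mismatch = Δα·L·ΔT = 2.86×10⁻⁶ × 97.4 mm × 266.0 K = 74.1 µm.

74.1 µm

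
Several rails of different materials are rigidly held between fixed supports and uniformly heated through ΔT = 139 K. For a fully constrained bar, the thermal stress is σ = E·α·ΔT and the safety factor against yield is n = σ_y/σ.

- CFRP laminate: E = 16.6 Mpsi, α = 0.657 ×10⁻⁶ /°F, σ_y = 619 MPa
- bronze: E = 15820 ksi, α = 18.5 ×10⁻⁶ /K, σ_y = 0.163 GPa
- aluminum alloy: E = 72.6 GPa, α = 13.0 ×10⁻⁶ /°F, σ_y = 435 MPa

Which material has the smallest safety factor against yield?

With everything in SI (GPa, ×10⁻⁶/K, MPa):
  CFRP laminate: E = 114.5, α = 1.18, σ_y = 619.0 → σ = 18.8 MPa, n = 32.9
  bronze: E = 109.1, α = 18.5, σ_y = 163.0 → σ = 280 MPa, n = 0.581
  aluminum alloy: E = 72.60, α = 23.4, σ_y = 435.0 → σ = 236 MPa, n = 1.84
The minimum is bronze at n = 0.581.

bronze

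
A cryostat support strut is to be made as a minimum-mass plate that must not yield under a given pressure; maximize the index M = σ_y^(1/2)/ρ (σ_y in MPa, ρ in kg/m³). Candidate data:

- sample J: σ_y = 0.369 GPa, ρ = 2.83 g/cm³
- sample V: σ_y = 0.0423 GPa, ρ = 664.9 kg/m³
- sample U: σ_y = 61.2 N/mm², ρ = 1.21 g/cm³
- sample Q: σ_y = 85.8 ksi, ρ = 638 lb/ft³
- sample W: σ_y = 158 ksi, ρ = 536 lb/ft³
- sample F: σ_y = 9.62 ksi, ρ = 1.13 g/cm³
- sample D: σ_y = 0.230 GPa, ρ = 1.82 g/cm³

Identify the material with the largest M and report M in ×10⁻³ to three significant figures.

Normalizing units and computing the index:
  sample J: σ_y = 369.0 MPa, ρ = 2830 kg/m³
  sample V: σ_y = 42.30 MPa, ρ = 664.9 kg/m³
  sample U: σ_y = 61.20 MPa, ρ = 1210 kg/m³
  sample Q: σ_y = 591.6 MPa, ρ = 10220 kg/m³
  sample W: σ_y = 1089 MPa, ρ = 8586 kg/m³
  sample F: σ_y = 66.33 MPa, ρ = 1130 kg/m³
  sample D: σ_y = 230.0 MPa, ρ = 1820 kg/m³
  sample V: M = 9.78×10⁻³
  sample D: M = 8.33×10⁻³
  sample F: M = 7.21×10⁻³
  sample J: M = 6.79×10⁻³
  sample U: M = 6.47×10⁻³
  sample W: M = 3.84×10⁻³
  sample Q: M = 2.38×10⁻³
The maximum is for sample V.

sample V, M = 9.78×10⁻³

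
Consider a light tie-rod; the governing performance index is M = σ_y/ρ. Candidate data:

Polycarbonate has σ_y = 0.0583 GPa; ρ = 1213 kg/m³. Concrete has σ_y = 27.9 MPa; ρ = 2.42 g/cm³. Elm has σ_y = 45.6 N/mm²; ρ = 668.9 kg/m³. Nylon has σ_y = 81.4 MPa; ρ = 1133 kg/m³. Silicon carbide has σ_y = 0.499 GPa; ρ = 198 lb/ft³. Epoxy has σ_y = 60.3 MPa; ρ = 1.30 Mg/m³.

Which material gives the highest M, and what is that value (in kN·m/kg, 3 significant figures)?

After converting to SI:
  polycarbonate: σ_y = 58.30 MPa, ρ = 1213 kg/m³
  concrete: σ_y = 27.90 MPa, ρ = 2420 kg/m³
  elm: σ_y = 45.60 MPa, ρ = 668.9 kg/m³
  nylon: σ_y = 81.40 MPa, ρ = 1133 kg/m³
  silicon carbide: σ_y = 499.0 MPa, ρ = 3172 kg/m³
  epoxy: σ_y = 60.30 MPa, ρ = 1300 kg/m³
  silicon carbide: M = 157 kN·m/kg
  nylon: M = 71.8 kN·m/kg
  elm: M = 68.2 kN·m/kg
  polycarbonate: M = 48.1 kN·m/kg
  epoxy: M = 46.4 kN·m/kg
  concrete: M = 11.5 kN·m/kg
Highest index: silicon carbide.

silicon carbide, M = 157 kN·m/kg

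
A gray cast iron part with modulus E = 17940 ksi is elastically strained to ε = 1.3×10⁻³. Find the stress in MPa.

161 MPa

E = 17940 ksi = 123.7 GPa.
σ = E·ε = 123700 MPa × 1.3×10⁻³ = 161 MPa.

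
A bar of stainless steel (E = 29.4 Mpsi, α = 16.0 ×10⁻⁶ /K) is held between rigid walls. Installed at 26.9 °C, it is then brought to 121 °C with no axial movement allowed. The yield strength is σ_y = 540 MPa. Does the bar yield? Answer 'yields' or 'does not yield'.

does not yield

E = 29.4 Mpsi = 202.7 GPa.
ΔT = 94.10 K. Constrained thermal stress σ = E·α·ΔT = 202.7×10³ MPa × 16.0×10⁻⁶ × 94.10 = 305 MPa (compressive).
Compare to σ_y = 540 MPa: σ < σ_y, so it does not yield.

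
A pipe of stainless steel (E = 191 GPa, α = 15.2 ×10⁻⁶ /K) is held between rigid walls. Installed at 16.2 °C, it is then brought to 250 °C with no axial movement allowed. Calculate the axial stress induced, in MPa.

679 MPa

ΔT = 233.8 K. Constrained thermal stress σ = E·α·ΔT = 191.0×10³ MPa × 15.2×10⁻⁶ × 233.8 = 679 MPa (compressive).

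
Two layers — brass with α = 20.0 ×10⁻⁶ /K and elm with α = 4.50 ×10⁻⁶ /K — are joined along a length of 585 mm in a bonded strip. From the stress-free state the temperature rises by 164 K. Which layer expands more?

brass

α(brass) = 20.0×10⁻⁶/K vs α(elm) = 4.50×10⁻⁶/K.
Higher α expands more for the same ΔT: brass.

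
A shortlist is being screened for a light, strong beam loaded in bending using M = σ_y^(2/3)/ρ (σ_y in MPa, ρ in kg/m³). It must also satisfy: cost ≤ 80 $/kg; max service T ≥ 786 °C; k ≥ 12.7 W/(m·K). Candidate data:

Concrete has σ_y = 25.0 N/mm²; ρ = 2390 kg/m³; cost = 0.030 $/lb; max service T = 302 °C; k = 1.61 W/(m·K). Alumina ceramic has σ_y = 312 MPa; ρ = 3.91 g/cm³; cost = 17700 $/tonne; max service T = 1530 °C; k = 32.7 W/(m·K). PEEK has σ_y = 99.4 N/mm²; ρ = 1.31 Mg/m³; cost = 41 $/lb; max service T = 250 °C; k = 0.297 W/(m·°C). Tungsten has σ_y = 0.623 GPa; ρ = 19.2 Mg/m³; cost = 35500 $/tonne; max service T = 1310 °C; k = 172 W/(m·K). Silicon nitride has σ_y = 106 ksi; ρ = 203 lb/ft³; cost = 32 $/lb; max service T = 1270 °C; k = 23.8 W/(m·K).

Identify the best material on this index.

Screen on constraints: cost ≤ 80 $/kg; max service T ≥ 786 °C; k ≥ 12.7 W/(m·K). Survivors: alumina ceramic, tungsten, silicon nitride.
Normalizing units and computing the index:
  alumina ceramic: σ_y = 312.0 MPa, ρ = 3910 kg/m³
  tungsten: σ_y = 623.0 MPa, ρ = 19200 kg/m³
  silicon nitride: σ_y = 730.8 MPa, ρ = 3252 kg/m³
  silicon nitride: M = 25.0×10⁻³
  alumina ceramic: M = 11.8×10⁻³
  tungsten: M = 3.80×10⁻³
Highest index: silicon nitride.

silicon nitride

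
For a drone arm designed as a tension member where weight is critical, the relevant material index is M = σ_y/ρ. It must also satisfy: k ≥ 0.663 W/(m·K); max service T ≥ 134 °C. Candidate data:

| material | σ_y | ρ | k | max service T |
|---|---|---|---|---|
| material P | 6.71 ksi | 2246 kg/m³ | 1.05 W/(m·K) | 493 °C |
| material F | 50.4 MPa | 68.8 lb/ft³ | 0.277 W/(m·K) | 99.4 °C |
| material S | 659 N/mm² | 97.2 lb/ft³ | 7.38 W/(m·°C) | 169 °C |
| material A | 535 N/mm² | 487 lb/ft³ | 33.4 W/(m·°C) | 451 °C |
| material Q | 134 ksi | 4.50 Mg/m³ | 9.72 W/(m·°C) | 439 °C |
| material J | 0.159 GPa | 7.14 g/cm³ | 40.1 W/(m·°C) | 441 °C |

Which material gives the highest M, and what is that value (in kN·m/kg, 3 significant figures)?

material S, M = 423 kN·m/kg

Screen on constraints: k ≥ 0.663 W/(m·K); max service T ≥ 134 °C. Survivors: material P, material S, material A, material Q, material J.
Convert each candidate to consistent units, then evaluate M:
  material P: σ_y = 46.26 MPa, ρ = 2246 kg/m³
  material S: σ_y = 659.0 MPa, ρ = 1557 kg/m³
  material A: σ_y = 535.0 MPa, ρ = 7801 kg/m³
  material Q: σ_y = 923.9 MPa, ρ = 4500 kg/m³
  material J: σ_y = 159.0 MPa, ρ = 7140 kg/m³
  material S: M = 423 kN·m/kg
  material Q: M = 205 kN·m/kg
  material A: M = 68.6 kN·m/kg
  material J: M = 22.3 kN·m/kg
  material P: M = 20.6 kN·m/kg
Highest index: material S.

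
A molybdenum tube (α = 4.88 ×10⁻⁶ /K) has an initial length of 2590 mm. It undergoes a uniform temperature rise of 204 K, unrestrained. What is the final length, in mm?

ΔL = α·L₀·ΔT = 4.88×10⁻⁶ × 2590 mm × 204.0 K = 2.58 mm.
L = L₀ + ΔL = 2590 + 2.58 = 2592.6 mm.

2592.6 mm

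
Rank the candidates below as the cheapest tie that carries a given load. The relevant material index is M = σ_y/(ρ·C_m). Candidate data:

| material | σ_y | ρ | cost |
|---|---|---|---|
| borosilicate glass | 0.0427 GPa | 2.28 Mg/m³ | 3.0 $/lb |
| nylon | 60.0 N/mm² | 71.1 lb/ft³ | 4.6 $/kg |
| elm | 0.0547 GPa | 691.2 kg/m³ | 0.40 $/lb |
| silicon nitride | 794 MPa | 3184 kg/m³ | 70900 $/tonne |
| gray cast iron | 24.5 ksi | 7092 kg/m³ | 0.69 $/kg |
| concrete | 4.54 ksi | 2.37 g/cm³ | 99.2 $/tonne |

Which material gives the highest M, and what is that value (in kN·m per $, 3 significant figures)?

concrete, M = 133 kN·m per $

After converting to SI:
  borosilicate glass: σ_y = 42.70 MPa, ρ = 2280 kg/m³, cost = 6.614 $/kg
  nylon: σ_y = 60.00 MPa, ρ = 1139 kg/m³, cost = 4.600 $/kg
  elm: σ_y = 54.70 MPa, ρ = 691.2 kg/m³, cost = 0.8818 $/kg
  silicon nitride: σ_y = 794.0 MPa, ρ = 3184 kg/m³, cost = 70.90 $/kg
  gray cast iron: σ_y = 168.9 MPa, ρ = 7092 kg/m³, cost = 0.6900 $/kg
  concrete: σ_y = 31.30 MPa, ρ = 2370 kg/m³, cost = 0.09920 $/kg
  concrete: M = 133 kN·m per $
  elm: M = 89.7 kN·m per $
  gray cast iron: M = 34.5 kN·m per $
  nylon: M = 11.5 kN·m per $
  silicon nitride: M = 3.52 kN·m per $
  borosilicate glass: M = 2.83 kN·m per $
The maximum is for concrete.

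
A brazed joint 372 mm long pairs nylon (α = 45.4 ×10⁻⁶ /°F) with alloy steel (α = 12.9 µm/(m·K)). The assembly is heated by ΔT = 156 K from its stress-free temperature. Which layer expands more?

nylon: α = 45.4×10⁻⁶/°F × 9/5 = 81.7×10⁻⁶/K.
α(nylon) = 81.7×10⁻⁶/K vs α(alloy steel) = 12.9×10⁻⁶/K.
Higher α expands more for the same ΔT: nylon.

nylon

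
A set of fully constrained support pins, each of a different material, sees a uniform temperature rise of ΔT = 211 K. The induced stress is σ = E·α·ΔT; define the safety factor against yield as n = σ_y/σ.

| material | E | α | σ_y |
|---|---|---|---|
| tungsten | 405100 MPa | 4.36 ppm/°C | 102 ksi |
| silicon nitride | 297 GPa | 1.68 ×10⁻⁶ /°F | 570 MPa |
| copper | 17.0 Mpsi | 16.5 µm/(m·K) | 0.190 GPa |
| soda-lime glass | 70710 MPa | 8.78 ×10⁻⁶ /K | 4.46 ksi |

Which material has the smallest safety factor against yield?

soda-lime glass

In consistent units (E in GPa, α in ×10⁻⁶/K, σ_y in MPa):
  tungsten: E = 405.1, α = 4.36, σ_y = 703.3 → σ = 373 MPa, n = 1.89
  silicon nitride: E = 297.0, α = 3.02, σ_y = 570.0 → σ = 190 MPa, n = 3.01
  copper: E = 117.2, α = 16.5, σ_y = 190.0 → σ = 408 MPa, n = 0.466
  soda-lime glass: E = 70.71, α = 8.78, σ_y = 30.75 → σ = 131 MPa, n = 0.235
Smallest n: soda-lime glass with n = 0.235.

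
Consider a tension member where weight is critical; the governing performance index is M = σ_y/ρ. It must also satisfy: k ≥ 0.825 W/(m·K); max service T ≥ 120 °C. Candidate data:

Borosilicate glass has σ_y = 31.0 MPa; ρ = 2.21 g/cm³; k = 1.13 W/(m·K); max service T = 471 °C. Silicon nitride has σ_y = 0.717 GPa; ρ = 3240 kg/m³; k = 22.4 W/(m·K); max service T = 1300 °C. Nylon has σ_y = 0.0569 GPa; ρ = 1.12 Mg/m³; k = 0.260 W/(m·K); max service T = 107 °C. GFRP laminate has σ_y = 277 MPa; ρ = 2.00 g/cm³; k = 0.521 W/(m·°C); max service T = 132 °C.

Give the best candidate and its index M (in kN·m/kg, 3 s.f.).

silicon nitride, M = 221 kN·m/kg

Screen on constraints: k ≥ 0.825 W/(m·K); max service T ≥ 120 °C. Survivors: borosilicate glass, silicon nitride.
Putting every candidate on a common basis:
  borosilicate glass: σ_y = 31.00 MPa, ρ = 2210 kg/m³
  silicon nitride: σ_y = 717.0 MPa, ρ = 3240 kg/m³
  silicon nitride: M = 221 kN·m/kg
  borosilicate glass: M = 14.0 kN·m/kg
The maximum is for silicon nitride.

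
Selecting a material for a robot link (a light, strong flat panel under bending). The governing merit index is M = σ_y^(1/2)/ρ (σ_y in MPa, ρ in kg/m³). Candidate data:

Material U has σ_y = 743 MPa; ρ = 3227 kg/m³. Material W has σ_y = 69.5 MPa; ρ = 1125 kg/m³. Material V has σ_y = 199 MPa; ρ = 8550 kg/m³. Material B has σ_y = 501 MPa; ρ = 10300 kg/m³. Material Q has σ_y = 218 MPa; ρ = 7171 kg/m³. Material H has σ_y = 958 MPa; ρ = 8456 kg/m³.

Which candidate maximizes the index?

Computing M directly (units already consistent):
  material U: M = 8.45×10⁻³
  material W: M = 7.41×10⁻³
  material H: M = 3.66×10⁻³
  material B: M = 2.17×10⁻³
  material Q: M = 2.06×10⁻³
  material V: M = 1.65×10⁻³
Material U ranks first.

material U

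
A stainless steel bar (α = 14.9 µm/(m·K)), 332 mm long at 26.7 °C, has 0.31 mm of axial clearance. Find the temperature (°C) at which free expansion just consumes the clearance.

α·L₀·ΔT = 0.31 mm ⇒ ΔT = 0.31 / (14.9×10⁻⁶ × 332.0) = 62.67 K.
T = 26.7 + 62.67 = 89.37 °C.

89.4 °C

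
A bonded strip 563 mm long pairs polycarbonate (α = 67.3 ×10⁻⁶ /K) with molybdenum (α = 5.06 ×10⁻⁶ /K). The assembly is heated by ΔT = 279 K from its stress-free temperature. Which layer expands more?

polycarbonate

α(polycarbonate) = 67.3×10⁻⁶/K vs α(molybdenum) = 5.06×10⁻⁶/K.
Higher α expands more for the same ΔT: polycarbonate.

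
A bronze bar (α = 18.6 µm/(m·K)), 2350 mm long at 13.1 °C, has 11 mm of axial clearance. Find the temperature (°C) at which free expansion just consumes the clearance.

α·L₀·ΔT = 11.0 mm ⇒ ΔT = 11.0 / (18.6×10⁻⁶ × 2350.0) = 251.7 K.
T = 13.1 + 251.7 = 264.8 °C.

265 °C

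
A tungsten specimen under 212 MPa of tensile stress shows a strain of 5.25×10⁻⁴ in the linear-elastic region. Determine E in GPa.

404 GPa

E = σ/ε = 212 MPa / 5.25×10⁻⁴ = 403800 MPa = 404 GPa.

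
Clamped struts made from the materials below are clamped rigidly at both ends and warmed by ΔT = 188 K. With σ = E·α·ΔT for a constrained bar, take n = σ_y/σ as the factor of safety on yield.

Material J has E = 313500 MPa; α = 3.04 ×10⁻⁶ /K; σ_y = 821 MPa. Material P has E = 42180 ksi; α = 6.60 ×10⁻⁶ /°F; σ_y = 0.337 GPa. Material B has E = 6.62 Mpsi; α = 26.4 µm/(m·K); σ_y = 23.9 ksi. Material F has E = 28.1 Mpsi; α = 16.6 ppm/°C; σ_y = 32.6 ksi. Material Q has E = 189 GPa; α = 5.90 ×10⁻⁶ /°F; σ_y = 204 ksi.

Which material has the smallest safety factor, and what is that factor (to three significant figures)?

Per material, after unit conversion:
  material J: E = 313.5, α = 3.04, σ_y = 821.0 → σ = 179 MPa, n = 4.58
  material P: E = 290.8, α = 11.9, σ_y = 337.0 → σ = 650 MPa, n = 0.519
  material B: E = 45.64, α = 26.4, σ_y = 164.8 → σ = 227 MPa, n = 0.727
  material F: E = 193.7, α = 16.6, σ_y = 224.8 → σ = 605 MPa, n = 0.372
  material Q: E = 189.0, α = 10.6, σ_y = 1407 → σ = 377 MPa, n = 3.73
The minimum is material F at n = 0.372.

material F, n = 0.372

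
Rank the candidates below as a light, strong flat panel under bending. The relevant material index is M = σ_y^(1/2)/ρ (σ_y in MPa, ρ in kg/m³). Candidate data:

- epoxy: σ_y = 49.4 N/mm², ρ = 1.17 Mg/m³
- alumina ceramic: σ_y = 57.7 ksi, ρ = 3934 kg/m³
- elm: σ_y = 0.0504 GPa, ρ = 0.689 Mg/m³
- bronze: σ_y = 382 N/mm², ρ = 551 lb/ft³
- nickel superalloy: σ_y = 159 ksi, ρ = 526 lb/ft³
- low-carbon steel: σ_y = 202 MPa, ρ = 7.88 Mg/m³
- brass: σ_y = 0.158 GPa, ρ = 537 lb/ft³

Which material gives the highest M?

Normalizing units and computing the index:
  epoxy: σ_y = 49.40 MPa, ρ = 1170 kg/m³
  alumina ceramic: σ_y = 397.8 MPa, ρ = 3934 kg/m³
  elm: σ_y = 50.40 MPa, ρ = 689.0 kg/m³
  bronze: σ_y = 382.0 MPa, ρ = 8826 kg/m³
  nickel superalloy: σ_y = 1096 MPa, ρ = 8426 kg/m³
  low-carbon steel: σ_y = 202.0 MPa, ρ = 7880 kg/m³
  brass: σ_y = 158.0 MPa, ρ = 8602 kg/m³
  elm: M = 10.3×10⁻³
  epoxy: M = 6.01×10⁻³
  alumina ceramic: M = 5.07×10⁻³
  nickel superalloy: M = 3.93×10⁻³
  bronze: M = 2.21×10⁻³
  low-carbon steel: M = 1.80×10⁻³
  brass: M = 1.46×10⁻³
The maximum is for elm.

elm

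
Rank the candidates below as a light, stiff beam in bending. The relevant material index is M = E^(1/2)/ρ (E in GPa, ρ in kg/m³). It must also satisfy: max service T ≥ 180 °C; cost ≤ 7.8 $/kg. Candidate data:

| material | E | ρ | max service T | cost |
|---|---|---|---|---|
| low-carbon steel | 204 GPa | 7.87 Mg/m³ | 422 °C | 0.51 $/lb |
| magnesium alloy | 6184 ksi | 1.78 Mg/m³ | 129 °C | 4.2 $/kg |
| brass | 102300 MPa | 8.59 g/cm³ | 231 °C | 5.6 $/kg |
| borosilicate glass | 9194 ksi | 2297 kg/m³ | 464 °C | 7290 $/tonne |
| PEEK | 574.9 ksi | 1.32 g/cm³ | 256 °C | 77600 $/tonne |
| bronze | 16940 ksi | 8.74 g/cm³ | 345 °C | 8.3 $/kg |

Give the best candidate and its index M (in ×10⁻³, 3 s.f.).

Screen on constraints: max service T ≥ 180 °C; cost ≤ 7.8 $/kg. Survivors: low-carbon steel, brass, borosilicate glass.
Convert each candidate to consistent units, then evaluate M:
  low-carbon steel: E = 204.0 GPa, ρ = 7870 kg/m³
  brass: E = 102.3 GPa, ρ = 8590 kg/m³
  borosilicate glass: E = 63.39 GPa, ρ = 2297 kg/m³
  borosilicate glass: M = 3.47×10⁻³
  low-carbon steel: M = 1.81×10⁻³
  brass: M = 1.18×10⁻³
The maximum is for borosilicate glass.

borosilicate glass, M = 3.47×10⁻³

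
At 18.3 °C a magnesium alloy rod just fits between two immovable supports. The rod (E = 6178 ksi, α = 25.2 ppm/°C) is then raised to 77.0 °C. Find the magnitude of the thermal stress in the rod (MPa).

63.0 MPa

E = 6178 ksi = 42.60 GPa.
ΔT = 58.70 K. Constrained thermal stress σ = E·α·ΔT = 42.60×10³ MPa × 25.2×10⁻⁶ × 58.70 = 63.0 MPa (compressive).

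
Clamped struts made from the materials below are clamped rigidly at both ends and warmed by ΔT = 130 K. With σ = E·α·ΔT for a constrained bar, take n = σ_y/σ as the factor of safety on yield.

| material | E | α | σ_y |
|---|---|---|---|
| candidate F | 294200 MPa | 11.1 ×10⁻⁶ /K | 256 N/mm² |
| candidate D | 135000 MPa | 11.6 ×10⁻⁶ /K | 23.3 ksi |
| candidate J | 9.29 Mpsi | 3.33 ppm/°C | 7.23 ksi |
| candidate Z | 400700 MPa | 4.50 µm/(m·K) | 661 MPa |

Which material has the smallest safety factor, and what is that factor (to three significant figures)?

In consistent units (E in GPa, α in ×10⁻⁶/K, σ_y in MPa):
  candidate F: E = 294.2, α = 11.1, σ_y = 256.0 → σ = 425 MPa, n = 0.603
  candidate D: E = 135.0, α = 11.6, σ_y = 160.6 → σ = 204 MPa, n = 0.789
  candidate J: E = 64.05, α = 3.33, σ_y = 49.85 → σ = 27.7 MPa, n = 1.80
  candidate Z: E = 400.7, α = 4.50, σ_y = 661.0 → σ = 234 MPa, n = 2.82
Candidate F has the lowest safety factor, n = 0.603.

candidate F, n = 0.603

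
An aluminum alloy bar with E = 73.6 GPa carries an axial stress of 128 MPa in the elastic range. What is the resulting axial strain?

1.74×10⁻³

ε = σ/E = 128 / 73600 = 1.74×10⁻³.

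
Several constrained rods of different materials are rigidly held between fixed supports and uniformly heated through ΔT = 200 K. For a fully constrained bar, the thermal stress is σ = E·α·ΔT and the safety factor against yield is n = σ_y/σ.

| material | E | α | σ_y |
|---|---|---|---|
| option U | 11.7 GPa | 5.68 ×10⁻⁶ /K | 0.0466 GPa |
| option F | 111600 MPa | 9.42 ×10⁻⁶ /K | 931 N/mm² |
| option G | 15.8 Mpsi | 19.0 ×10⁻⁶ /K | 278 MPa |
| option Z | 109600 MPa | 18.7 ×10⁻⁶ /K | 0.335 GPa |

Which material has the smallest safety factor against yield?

option G

In consistent units (E in GPa, α in ×10⁻⁶/K, σ_y in MPa):
  option U: E = 11.70, α = 5.68, σ_y = 46.60 → σ = 13.3 MPa, n = 3.51
  option F: E = 111.6, α = 9.42, σ_y = 931.0 → σ = 210 MPa, n = 4.43
  option G: E = 108.9, α = 19.0, σ_y = 278.0 → σ = 414 MPa, n = 0.672
  option Z: E = 109.6, α = 18.7, σ_y = 335.0 → σ = 410 MPa, n = 0.817
The minimum is option G at n = 0.672.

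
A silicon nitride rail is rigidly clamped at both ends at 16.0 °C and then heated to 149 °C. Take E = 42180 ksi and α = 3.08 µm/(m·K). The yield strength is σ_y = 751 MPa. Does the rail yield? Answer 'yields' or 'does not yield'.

E = 42180 ksi = 290.8 GPa.
ΔT = 133.0 K. Constrained thermal stress σ = E·α·ΔT = 290.8×10³ MPa × 3.08×10⁻⁶ × 133.0 = 119 MPa (compressive).
Compare to σ_y = 751 MPa: σ < σ_y, so it does not yield.

does not yield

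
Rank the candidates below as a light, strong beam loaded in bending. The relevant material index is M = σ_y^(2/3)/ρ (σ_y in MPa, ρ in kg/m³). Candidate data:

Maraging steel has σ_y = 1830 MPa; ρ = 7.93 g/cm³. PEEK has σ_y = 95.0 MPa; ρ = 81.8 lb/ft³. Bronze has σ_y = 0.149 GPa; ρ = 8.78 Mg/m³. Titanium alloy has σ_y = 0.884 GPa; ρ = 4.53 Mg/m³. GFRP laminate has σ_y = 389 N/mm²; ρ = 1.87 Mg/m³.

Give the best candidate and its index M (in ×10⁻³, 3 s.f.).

GFRP laminate, M = 28.5×10⁻³

After converting to SI:
  maraging steel: σ_y = 1830 MPa, ρ = 7930 kg/m³
  PEEK: σ_y = 95.00 MPa, ρ = 1310 kg/m³
  bronze: σ_y = 149.0 MPa, ρ = 8780 kg/m³
  titanium alloy: σ_y = 884.0 MPa, ρ = 4530 kg/m³
  GFRP laminate: σ_y = 389.0 MPa, ρ = 1870 kg/m³
  GFRP laminate: M = 28.5×10⁻³
  titanium alloy: M = 20.3×10⁻³
  maraging steel: M = 18.9×10⁻³
  PEEK: M = 15.9×10⁻³
  bronze: M = 3.20×10⁻³
GFRP laminate ranks first.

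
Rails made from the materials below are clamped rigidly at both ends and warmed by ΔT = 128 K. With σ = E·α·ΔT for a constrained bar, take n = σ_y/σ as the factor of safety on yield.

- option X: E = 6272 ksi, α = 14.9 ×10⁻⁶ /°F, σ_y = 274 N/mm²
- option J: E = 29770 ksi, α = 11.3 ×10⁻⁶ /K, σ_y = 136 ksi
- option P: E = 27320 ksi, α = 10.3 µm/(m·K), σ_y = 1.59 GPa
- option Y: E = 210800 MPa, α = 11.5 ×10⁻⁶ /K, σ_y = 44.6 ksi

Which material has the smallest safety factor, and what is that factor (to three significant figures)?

In consistent units (E in GPa, α in ×10⁻⁶/K, σ_y in MPa):
  option X: E = 43.24, α = 26.8, σ_y = 274.0 → σ = 148 MPa, n = 1.85
  option J: E = 205.3, α = 11.3, σ_y = 937.7 → σ = 297 MPa, n = 3.16
  option P: E = 188.4, α = 10.3, σ_y = 1590 → σ = 248 MPa, n = 6.40
  option Y: E = 210.8, α = 11.5, σ_y = 307.5 → σ = 310 MPa, n = 0.991
Option Y has the lowest safety factor, n = 0.991.

option Y, n = 0.991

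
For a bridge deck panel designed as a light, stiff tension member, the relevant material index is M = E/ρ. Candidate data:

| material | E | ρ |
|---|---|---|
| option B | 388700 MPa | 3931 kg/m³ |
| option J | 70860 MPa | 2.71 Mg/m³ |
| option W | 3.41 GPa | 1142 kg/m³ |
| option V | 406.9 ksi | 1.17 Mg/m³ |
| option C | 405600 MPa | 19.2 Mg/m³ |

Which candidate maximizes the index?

Putting every candidate on a common basis:
  option B: E = 388.7 GPa, ρ = 3931 kg/m³
  option J: E = 70.86 GPa, ρ = 2710 kg/m³
  option W: E = 3.410 GPa, ρ = 1142 kg/m³
  option V: E = 2.805 GPa, ρ = 1170 kg/m³
  option C: E = 405.6 GPa, ρ = 19200 kg/m³
  option B: M = 98.9 MN·m/kg
  option J: M = 26.1 MN·m/kg
  option C: M = 21.1 MN·m/kg
  option W: M = 2.99 MN·m/kg
  option V: M = 2.40 MN·m/kg
The maximum is for option B.

option B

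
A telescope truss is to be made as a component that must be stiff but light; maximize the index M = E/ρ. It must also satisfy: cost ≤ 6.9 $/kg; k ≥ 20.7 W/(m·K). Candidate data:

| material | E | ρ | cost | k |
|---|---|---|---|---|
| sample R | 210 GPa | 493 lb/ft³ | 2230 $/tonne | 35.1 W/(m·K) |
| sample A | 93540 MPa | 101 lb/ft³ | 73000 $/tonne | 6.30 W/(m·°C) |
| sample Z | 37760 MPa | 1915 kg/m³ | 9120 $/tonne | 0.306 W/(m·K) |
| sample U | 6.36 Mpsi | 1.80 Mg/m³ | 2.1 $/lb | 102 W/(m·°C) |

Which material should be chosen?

Screen on constraints: cost ≤ 6.9 $/kg; k ≥ 20.7 W/(m·K). Survivors: sample R, sample U.
In SI units:
  sample R: E = 210.0 GPa, ρ = 7897 kg/m³
  sample U: E = 43.85 GPa, ρ = 1800 kg/m³
  sample R: M = 26.6 MN·m/kg
  sample U: M = 24.4 MN·m/kg
Highest index: sample R.

sample R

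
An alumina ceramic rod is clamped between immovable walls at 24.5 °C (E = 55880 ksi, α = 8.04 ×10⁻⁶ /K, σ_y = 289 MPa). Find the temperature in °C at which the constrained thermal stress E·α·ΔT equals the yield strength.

E = 55880 ksi = 385.3 GPa.
E·α·ΔT = 289.0 MPa ⇒ ΔT = 289.0 / (385.3×10³ × 8.04×10⁻⁶) = 93.30 K.
T = 24.5 + 93.30 = 117.8 °C.

118 °C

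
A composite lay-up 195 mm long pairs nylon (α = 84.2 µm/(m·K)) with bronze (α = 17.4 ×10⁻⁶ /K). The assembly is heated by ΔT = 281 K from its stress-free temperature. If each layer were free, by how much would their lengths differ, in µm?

Δα = |84.2 − 17.4|×10⁻⁶/K = 66.8×10⁻⁶/K.
ΔL_mismatch = Δα·L·ΔT = 66.8×10⁻⁶ × 195.0 mm × 281.0 K = 3660 µm.

3660 µm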